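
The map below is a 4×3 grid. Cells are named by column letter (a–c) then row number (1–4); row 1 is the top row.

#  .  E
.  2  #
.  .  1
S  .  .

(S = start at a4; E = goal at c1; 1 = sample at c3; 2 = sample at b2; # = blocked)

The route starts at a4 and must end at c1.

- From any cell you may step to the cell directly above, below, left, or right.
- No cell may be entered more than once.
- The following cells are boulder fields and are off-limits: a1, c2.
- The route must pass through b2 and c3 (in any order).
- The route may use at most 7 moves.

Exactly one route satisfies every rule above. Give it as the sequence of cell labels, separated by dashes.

a4 - b4 - c4 - c3 - b3 - b2 - b1 - c1

The 7-move cap with required stops at b2, c3 leaves no slack for detours.
Route from a4: 2× right (reaching c4), up to c3, left to b3, 2× up (reaching b1), right to c1 — 7 moves in all.
Check: all required cells visited; 7 ≤ 7 moves.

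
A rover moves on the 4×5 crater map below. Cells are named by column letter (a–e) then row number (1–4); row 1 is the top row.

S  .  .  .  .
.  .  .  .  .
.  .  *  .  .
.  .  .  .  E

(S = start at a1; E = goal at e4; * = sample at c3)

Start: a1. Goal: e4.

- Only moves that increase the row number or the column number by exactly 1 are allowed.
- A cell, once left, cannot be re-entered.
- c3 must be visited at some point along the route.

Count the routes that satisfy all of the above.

A right/down-only route from a1 to e4 makes exactly 3 down-moves and 4 right-moves in some order.
With no other constraints that would be C(7,3) = 35 routes.
Split at c3 and multiply the segment counts: a1→c3: 6; c3→e4: 3; product = 18.
That gives 18 routes.

18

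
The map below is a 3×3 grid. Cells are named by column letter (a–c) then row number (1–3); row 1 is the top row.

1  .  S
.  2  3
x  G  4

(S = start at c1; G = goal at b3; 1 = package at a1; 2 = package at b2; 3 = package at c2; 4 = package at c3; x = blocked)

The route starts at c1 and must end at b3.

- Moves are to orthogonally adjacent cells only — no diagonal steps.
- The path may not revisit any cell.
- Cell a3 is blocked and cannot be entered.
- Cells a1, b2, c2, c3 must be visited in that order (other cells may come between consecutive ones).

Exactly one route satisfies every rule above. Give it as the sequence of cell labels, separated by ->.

The waypoints must appear in the order a1, b2, c2, c3, with no cell reused.
Route from c1: left 2 to a1, down 1 to a2, right 2 to c2, down 1 to c3, left 1 to b3 — 7 moves in all.
Check: order respected (1 at step 2, 2 at step 4, 3 at step 5, 4 at step 6).

c1 -> b1 -> a1 -> a2 -> b2 -> c2 -> c3 -> b3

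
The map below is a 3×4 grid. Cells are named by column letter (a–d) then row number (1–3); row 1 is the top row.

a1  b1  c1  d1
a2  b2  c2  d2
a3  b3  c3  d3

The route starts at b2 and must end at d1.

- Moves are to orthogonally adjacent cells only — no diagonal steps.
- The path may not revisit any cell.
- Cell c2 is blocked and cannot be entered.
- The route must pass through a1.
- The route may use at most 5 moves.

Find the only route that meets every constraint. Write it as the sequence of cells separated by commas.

Any route must reach a1 and still end at d1 within 5 moves, so the order of the required stops is forced.
Route from b2: left 1 to a2, up 1 to a1, right 3 to d1 — 5 moves in all.
Check: all required cells visited; 5 ≤ 5 moves.

b2, a2, a1, b1, c1, d1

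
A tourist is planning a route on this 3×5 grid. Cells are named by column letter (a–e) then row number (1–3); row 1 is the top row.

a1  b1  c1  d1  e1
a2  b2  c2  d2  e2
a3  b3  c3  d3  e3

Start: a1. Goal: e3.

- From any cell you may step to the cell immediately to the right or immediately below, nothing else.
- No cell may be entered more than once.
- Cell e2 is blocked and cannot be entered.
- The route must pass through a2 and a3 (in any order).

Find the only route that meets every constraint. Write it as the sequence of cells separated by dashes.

Moves only go right or down, so the column and row indices never decrease.
Route from a1: down 2 to a3, right 4 to e3 — 6 moves in all.
Check: all required cells visited.

a1 - a2 - a3 - b3 - c3 - d3 - e3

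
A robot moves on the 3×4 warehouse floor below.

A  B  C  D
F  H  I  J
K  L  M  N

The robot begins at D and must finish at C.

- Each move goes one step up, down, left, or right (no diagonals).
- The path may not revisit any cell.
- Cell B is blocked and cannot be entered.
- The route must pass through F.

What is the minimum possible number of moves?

9

Any route passes through F somewhere between D and C. Summing Manhattan distances along the two legs (D → F → C) gives a lower bound of 4 + 3 = 7 moves.
The shortest route satisfying every rule uses 9 moves: D → J → N → M → L → K → F → H → I → C.
The no-revisit rule (legs can't share cells) pushes the minimum above the 7-move bound; an exhaustive check rules out every length from 7 to 8, leaving 9 as the minimum.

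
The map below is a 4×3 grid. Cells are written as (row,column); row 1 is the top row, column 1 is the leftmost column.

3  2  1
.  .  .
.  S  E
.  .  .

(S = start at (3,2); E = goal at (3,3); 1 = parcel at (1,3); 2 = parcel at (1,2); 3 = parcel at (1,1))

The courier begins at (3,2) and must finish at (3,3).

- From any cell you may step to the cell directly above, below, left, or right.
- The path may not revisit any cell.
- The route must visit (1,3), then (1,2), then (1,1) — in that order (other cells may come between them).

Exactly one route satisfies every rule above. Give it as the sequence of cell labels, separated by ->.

(3,2) -> (2,2) -> (2,3) -> (1,3) -> (1,2) -> (1,1) -> (2,1) -> (3,1) -> (4,1) -> (4,2) -> (4,3) -> (3,3)

The waypoints must appear in the order (1,3), (1,2), (1,1), with no cell reused.
Route from (3,2): up 1 to (2,2), right 1 to (2,3), up 1 to (1,3), left 2 to (1,1), down 3 to (4,1), right 2 to (4,3), up 1 to (3,3) — 11 moves in all.
Check: order respected (1 at step 3, 2 at step 4, 3 at step 5).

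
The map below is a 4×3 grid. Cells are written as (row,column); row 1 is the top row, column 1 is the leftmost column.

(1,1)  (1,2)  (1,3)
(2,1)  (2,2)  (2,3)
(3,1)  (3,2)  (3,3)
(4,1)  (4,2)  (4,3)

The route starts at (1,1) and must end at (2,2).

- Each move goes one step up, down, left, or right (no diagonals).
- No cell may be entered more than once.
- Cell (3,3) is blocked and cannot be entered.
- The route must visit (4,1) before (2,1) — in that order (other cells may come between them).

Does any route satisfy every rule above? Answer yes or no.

Ignoring the required order, 1 revisit-free route from (1,1) to (2,2) passes through all of (4,1) and (2,1); the waypoint orders that occur are (2,1) → (4,1) (1) — never (4,1) → (2,1).

no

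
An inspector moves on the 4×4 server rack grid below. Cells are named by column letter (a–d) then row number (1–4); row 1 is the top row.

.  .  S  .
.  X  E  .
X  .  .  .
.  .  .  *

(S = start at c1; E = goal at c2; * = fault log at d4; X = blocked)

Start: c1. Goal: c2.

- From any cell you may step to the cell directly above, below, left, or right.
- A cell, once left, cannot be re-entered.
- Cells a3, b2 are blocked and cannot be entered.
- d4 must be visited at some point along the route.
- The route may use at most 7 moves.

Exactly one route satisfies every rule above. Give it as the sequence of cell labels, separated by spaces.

The 7-move cap with required stops at d4 leaves no slack for detours.
Route from c1: right 1 to d1, down 3 to d4, left 1 to c4, up 2 to c2 — 7 moves in all.
Check: all required cells visited; 7 ≤ 7 moves.

c1 d1 d2 d3 d4 c4 c3 c2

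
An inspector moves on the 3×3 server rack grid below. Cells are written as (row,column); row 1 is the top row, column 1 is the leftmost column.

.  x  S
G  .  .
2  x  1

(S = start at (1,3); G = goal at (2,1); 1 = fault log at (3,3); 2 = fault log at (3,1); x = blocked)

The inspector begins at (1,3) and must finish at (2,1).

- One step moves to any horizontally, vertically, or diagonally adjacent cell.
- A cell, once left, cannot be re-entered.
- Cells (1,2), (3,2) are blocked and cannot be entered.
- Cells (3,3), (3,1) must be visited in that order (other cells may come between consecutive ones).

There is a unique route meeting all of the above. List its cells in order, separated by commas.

(1,3), (2,3), (3,3), (2,2), (3,1), (2,1)

The waypoints must appear in the order (3,3), (3,1), with no cell reused.
Route from (1,3): down 2 to (3,3), up-left 1 to (2,2), down-left 1 to (3,1), up 1 to (2,1) — 5 moves in all.
Check: order respected (1 at step 2, 2 at step 4).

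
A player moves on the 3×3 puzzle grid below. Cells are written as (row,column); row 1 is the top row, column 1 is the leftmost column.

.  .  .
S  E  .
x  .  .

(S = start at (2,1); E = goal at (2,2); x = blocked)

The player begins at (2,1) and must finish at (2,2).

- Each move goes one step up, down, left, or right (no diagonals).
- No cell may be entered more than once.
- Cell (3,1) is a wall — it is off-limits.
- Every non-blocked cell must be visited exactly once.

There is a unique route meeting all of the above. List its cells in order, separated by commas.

(2,1), (1,1), (1,2), (1,3), (2,3), (3,3), (3,2), (2,2)

Need to visit all 8 open cells exactly once, starting at (2,1) and ending at (2,2).
Cell (3,3) has only two open neighbours ((2,3) and (3,2)), so the path must pass straight through it: one of those is the cell it's entered from and the other is where it exits.
Route from (2,1): up to (1,1), 2× right (reaching (1,3)), 2× down (reaching (3,3)), left to (3,2), up to (2,2) — 7 moves in all.
Check: all 8 open cells covered.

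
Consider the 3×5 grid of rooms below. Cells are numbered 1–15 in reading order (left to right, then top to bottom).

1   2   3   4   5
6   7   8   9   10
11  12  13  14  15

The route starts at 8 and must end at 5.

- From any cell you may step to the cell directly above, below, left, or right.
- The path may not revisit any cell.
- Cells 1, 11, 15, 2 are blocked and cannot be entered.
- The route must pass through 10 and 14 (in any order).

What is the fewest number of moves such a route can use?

Any route passes through 10 and 14 in some order between 8 and 5. Summing Manhattan distances along each leg and taking the cheapest ordering (8 → 14 → 10 → 5) gives a lower bound of 2 + 2 + 1 = 5 moves.
A route of 5 moves achieves this: 8 → 13 → 14 → 9 → 10 → 5.
Since 5 matches the lower bound, it is optimal.

5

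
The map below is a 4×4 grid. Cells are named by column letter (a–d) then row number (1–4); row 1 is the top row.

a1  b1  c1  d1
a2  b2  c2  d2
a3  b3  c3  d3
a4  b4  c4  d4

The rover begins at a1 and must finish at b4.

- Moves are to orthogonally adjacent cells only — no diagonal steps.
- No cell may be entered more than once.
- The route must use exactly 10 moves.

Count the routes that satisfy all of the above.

42

Need simple routes of exactly 10 moves from a1 to b4 (Manhattan distance 4, so 3 moves are spent on a detour and 3 undoing it).
Branch systematically from the start, pruning whenever the remaining move budget drops below the Manhattan distance to b4 or differs from it in parity. Grouping the completions by first move — via a2: 21; via b1: 21 — and summing: 21 + 21 = 42.
That gives 42 routes.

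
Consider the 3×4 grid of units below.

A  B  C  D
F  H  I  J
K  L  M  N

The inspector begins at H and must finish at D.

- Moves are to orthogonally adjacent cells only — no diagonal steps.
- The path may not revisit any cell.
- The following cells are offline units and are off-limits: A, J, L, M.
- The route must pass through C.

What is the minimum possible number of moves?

Any route passes through C somewhere between H and D. Summing Manhattan distances along the two legs (H → C → D) gives a lower bound of 2 + 1 = 3 moves.
A route of 3 moves achieves this: H → B → C → D.
Since 3 matches the lower bound, it is optimal.

3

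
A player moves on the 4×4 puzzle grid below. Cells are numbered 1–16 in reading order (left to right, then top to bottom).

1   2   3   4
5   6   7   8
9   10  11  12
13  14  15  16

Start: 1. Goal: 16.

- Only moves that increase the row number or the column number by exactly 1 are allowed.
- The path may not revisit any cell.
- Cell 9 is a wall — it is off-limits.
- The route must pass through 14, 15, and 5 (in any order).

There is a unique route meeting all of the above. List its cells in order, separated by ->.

1 -> 5 -> 6 -> 10 -> 14 -> 15 -> 16

Moves only go right or down, so the column and row indices never decrease.
Route from 1: down 1 to 5, right 1 to 6, down 2 to 14, right 2 to 16 — 6 moves in all.
Check: all required cells visited.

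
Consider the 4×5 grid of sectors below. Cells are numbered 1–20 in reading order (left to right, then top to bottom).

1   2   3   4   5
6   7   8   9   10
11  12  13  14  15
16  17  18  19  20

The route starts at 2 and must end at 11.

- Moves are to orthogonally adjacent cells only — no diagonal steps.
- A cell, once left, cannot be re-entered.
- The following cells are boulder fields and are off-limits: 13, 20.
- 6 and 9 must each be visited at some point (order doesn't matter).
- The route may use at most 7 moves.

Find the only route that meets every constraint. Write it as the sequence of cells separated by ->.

Any route must reach 6 and 9 and still end at 11 within 7 moves, so the order of the required stops is forced.
Route from 2: right 2 to 4, down 1 to 9, left 3 to 6, down 1 to 11 — 7 moves in all.
Check: all required cells visited; 7 ≤ 7 moves.

2 -> 3 -> 4 -> 9 -> 8 -> 7 -> 6 -> 11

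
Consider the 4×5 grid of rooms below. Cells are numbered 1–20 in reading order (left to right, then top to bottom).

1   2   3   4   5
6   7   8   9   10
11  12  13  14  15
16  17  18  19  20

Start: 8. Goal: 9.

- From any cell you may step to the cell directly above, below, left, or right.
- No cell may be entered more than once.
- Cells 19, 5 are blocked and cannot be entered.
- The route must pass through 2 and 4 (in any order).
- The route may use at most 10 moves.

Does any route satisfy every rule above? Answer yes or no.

yes

One route that works: 8 → 7 → 2 → 3 → 4 → 9.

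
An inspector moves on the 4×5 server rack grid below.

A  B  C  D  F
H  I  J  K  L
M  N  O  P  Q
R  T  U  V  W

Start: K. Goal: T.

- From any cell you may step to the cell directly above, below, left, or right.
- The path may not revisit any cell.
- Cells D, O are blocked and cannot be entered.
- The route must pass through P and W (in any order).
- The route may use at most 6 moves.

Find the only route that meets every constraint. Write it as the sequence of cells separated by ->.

The 6-move cap with required stops at P, W leaves no slack for detours.
Route from K: down 1 to P, right 1 to Q, down 1 to W, left 3 to T — 6 moves in all.
Check: all required cells visited; 6 ≤ 6 moves.

K -> P -> Q -> W -> V -> U -> T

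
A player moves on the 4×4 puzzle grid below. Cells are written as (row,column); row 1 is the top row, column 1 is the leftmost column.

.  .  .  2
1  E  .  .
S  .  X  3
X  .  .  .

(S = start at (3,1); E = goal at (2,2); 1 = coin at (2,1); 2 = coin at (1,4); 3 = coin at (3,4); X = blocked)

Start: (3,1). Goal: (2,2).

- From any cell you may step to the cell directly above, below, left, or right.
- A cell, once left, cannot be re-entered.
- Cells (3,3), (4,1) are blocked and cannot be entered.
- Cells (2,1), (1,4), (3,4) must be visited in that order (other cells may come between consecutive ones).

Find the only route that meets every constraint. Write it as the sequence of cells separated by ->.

(3,1) -> (2,1) -> (1,1) -> (1,2) -> (1,3) -> (1,4) -> (2,4) -> (3,4) -> (4,4) -> (4,3) -> (4,2) -> (3,2) -> (2,2)

The waypoints must appear in the order (2,1), (1,4), (3,4), with no cell reused.
Route from (3,1): up 2 to (1,1), right 3 to (1,4), down 3 to (4,4), left 2 to (4,2), up 2 to (2,2) — 12 moves in all.
Check: order respected (1 at step 1, 2 at step 5, 3 at step 7).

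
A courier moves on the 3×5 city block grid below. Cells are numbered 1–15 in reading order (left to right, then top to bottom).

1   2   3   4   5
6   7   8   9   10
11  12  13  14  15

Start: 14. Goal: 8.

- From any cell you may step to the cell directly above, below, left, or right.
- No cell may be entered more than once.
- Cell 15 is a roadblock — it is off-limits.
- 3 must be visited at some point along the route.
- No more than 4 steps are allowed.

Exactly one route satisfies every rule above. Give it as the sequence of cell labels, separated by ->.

The budget equals the shortest possible length, so every move has to be on a shortest route through the required cells.
Route from 14: up 2 to 4, left 1 to 3, down 1 to 8 — 4 moves in all.
Check: all required cells visited; 4 ≤ 4 moves.

14 -> 9 -> 4 -> 3 -> 8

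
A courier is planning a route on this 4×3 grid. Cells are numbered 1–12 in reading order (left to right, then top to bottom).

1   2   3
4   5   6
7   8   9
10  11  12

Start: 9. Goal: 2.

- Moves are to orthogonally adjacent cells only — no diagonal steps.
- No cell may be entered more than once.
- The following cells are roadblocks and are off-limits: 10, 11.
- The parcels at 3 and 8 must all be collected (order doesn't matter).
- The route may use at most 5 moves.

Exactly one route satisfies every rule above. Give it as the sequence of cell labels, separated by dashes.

9 - 8 - 5 - 6 - 3 - 2

The budget equals the shortest possible length, so every move has to be on a shortest route through the required cells.
Route from 9: left to 8, up to 5, right to 6, up to 3, left to 2 — 5 moves in all.
Check: all required cells visited; 5 ≤ 5 moves.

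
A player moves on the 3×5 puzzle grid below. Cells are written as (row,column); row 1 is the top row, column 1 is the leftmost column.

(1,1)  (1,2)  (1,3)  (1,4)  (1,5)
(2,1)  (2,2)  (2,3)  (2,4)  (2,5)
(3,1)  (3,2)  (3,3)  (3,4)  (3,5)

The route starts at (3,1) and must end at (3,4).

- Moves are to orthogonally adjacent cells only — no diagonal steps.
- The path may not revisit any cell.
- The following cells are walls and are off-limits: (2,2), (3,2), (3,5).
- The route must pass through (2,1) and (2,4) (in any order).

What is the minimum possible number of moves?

Any route passes through (2,1) and (2,4) in some order between (3,1) and (3,4). Summing Manhattan distances along each leg and taking the cheapest ordering ((3,1) → (2,1) → (2,4) → (3,4)) gives a lower bound of 1 + 3 + 1 = 5 moves.
That bound ignores the blocked cells. Measuring each leg by the fewest moves that actually steer around them ((3,1)→(2,1): 1; (2,1)→(2,4): 5; (2,4)→(3,4): 1) raises the lower bound to 7.
A route of 7 moves exists: (3,1) → (2,1) → (1,1) → (1,2) → (1,3) → (2,3) → (2,4) → (3,4).
Since 7 matches that lower bound, it is optimal.

7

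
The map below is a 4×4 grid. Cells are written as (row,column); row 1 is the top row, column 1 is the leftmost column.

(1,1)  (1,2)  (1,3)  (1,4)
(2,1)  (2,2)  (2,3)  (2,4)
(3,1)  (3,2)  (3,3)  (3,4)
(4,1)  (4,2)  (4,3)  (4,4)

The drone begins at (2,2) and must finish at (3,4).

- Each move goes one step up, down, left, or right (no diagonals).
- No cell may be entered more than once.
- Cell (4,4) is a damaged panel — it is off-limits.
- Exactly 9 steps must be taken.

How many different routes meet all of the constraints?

15

Need simple routes of exactly 9 moves from (2,2) to (3,4) (Manhattan distance 3, so 3 moves are spent on a detour and 3 undoing it).
Branch systematically from the start, pruning whenever the remaining move budget drops below the Manhattan distance to (3,4) or differs from it in parity. Grouping the completions by first move — via (1,2): 4; via (3,2): 5; via (2,1): 5; via (2,3): 1 — and summing: 4 + 5 + 5 + 1 = 15.
That gives 15 routes.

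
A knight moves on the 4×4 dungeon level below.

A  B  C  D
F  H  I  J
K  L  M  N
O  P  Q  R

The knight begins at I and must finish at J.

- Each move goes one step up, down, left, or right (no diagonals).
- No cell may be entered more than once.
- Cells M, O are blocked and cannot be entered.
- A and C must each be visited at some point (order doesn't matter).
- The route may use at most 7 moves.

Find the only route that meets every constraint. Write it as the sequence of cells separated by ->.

I -> H -> F -> A -> B -> C -> D -> J

Any route must reach A and C and still end at J within 7 moves, so the order of the required stops is forced.
Route from I: 2× left (reaching F), up to A, 3× right (reaching D), down to J — 7 moves in all.
Check: all required cells visited; 7 ≤ 7 moves.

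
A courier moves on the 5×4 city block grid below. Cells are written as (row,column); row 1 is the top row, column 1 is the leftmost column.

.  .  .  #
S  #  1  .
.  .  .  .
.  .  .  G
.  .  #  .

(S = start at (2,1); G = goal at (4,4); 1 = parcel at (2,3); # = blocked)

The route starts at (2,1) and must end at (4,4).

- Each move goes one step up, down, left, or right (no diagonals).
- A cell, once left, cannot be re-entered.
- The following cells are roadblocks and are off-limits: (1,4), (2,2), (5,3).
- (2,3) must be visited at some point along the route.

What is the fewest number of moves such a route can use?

Any route passes through (2,3) somewhere between (2,1) and (4,4). Summing Manhattan distances along the two legs ((2,1) → (2,3) → (4,4)) gives a lower bound of 2 + 3 = 5 moves.
That bound ignores the blocked cells. Measuring each leg by the fewest moves that actually steer around them ((2,1)→(2,3): 4; (2,3)→(4,4): 3) raises the lower bound to 7.
A route of 7 moves exists: (2,1) → (1,1) → (1,2) → (1,3) → (2,3) → (3,3) → (4,3) → (4,4).
Since 7 matches that lower bound, it is optimal.

7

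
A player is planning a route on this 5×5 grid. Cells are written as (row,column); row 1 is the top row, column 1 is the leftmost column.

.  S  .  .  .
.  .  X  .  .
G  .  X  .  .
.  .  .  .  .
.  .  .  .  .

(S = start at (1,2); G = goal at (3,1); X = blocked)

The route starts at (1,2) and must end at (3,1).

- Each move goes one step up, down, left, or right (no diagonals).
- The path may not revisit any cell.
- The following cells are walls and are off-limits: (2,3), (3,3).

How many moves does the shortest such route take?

The Manhattan distance from (1,2) to (3,1) is |1−3| + |2−1| = 3, so at least 3 moves are needed.
A route of 3 moves achieves this: (1,2) → (2,2) → (3,2) → (3,1).
Since 3 matches the lower bound, it is optimal.

3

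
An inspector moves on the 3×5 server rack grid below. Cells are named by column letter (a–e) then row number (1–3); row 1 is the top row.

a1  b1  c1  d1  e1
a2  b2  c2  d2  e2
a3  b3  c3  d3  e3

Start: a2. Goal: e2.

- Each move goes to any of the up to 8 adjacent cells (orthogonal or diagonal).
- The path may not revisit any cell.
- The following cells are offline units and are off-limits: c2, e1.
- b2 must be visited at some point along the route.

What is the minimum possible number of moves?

Any route passes through b2 somewhere between a2 and e2. Summing Chebyshev distances along the two legs (a2 → b2 → e2) gives a lower bound of 1 + 3 = 4 moves.
A route of 4 moves achieves this: a2 → b2 → c1 → d1 → e2.
Since 4 matches the lower bound, it is optimal.

4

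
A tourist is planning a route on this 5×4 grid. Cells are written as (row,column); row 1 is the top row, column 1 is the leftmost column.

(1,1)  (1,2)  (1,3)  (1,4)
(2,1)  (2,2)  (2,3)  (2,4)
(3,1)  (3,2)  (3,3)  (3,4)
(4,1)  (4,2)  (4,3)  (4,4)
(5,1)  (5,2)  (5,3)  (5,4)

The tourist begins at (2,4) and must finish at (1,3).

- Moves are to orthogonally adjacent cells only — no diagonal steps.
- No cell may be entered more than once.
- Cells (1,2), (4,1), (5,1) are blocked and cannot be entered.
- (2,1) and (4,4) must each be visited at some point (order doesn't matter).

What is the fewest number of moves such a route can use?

10

Any route passes through (2,1) and (4,4) in some order between (2,4) and (1,3). Summing Manhattan distances along each leg and taking the cheapest ordering ((2,4) → (4,4) → (2,1) → (1,3)) gives a lower bound of 2 + 5 + 3 = 10 moves.
A route of 10 moves achieves this: (2,4) → (3,4) → (4,4) → (4,3) → (3,3) → (3,2) → (3,1) → (2,1) → (2,2) → (2,3) → (1,3).
Since 10 matches the lower bound, it is optimal.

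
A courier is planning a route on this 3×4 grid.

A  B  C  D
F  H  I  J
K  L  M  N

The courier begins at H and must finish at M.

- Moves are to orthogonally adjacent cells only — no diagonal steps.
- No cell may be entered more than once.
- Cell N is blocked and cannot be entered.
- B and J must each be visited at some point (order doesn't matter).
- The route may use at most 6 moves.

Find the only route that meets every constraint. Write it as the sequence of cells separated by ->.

The 6-move cap with required stops at B, J leaves no slack for detours.
Route from H: up to B, 2× right (reaching D), down to J, left to I, down to M — 6 moves in all.
Check: all required cells visited; 6 ≤ 6 moves.

H -> B -> C -> D -> J -> I -> M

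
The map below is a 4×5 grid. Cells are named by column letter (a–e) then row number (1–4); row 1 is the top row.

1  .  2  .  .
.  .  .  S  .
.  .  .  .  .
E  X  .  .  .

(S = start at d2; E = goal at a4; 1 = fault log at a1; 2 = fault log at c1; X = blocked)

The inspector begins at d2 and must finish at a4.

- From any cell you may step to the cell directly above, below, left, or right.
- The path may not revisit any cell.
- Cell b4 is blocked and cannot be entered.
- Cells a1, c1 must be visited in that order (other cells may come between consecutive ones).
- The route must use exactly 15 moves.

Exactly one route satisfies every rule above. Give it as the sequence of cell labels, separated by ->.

The waypoints must appear in the order a1, c1, with no cell reused.
Route from d2: 3× left (reaching a2), up to a1, 4× right (reaching e1), 2× down (reaching e3), 4× left (reaching a3), down to a4 — 15 moves in all.
Check: order respected (1 at step 4, 2 at step 6); 15 moves as required.

d2 -> c2 -> b2 -> a2 -> a1 -> b1 -> c1 -> d1 -> e1 -> e2 -> e3 -> d3 -> c3 -> b3 -> a3 -> a4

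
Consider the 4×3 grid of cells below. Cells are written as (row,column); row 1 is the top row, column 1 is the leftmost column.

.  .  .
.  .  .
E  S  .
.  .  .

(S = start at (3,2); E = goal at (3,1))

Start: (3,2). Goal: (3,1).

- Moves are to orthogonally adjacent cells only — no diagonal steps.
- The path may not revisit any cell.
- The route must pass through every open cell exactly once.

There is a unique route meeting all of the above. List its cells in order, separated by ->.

Need to visit all 12 open cells exactly once, starting at (3,2) and ending at (3,1).
Cell (1,3) has only two open neighbours ((2,3) and (1,2)), so the path must pass straight through it: one of those is the cell it's entered from and the other is where it exits.
Route from (3,2): up to (2,2), left to (2,1), up to (1,1), 2× right (reaching (1,3)), 3× down (reaching (4,3)), 2× left (reaching (4,1)), up to (3,1) — 11 moves in all.
Check: all 12 open cells covered.

(3,2) -> (2,2) -> (2,1) -> (1,1) -> (1,2) -> (1,3) -> (2,3) -> (3,3) -> (4,3) -> (4,2) -> (4,1) -> (3,1)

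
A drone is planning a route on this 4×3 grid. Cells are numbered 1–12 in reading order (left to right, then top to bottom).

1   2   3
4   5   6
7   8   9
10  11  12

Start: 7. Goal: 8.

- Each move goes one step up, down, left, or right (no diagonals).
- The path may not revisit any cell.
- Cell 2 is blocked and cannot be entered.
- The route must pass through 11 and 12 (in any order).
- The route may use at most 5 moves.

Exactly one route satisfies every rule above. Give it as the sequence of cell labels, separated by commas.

The 5-move cap with required stops at 11, 12 leaves no slack for detours.
Route from 7: down to 10, 2× right (reaching 12), up to 9, left to 8 — 5 moves in all.
Check: all required cells visited; 5 ≤ 5 moves.

7, 10, 11, 12, 9, 8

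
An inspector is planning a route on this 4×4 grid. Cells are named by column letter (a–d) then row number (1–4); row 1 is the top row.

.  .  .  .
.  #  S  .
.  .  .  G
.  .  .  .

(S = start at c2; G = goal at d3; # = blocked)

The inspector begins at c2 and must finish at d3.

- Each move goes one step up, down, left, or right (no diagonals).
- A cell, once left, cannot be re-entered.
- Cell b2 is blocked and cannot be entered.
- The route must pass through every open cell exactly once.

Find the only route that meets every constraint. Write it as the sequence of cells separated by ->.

c2 -> d2 -> d1 -> c1 -> b1 -> a1 -> a2 -> a3 -> a4 -> b4 -> b3 -> c3 -> c4 -> d4 -> d3

Need to visit all 15 open cells exactly once, starting at c2 and ending at d3.
Route from c2: right to d2, up to d1, 3× left (reaching a1), 3× down (reaching a4), right to b4, up to b3, right to c3, down to c4, right to d4, up to d3 — 14 moves in all.
Check: all 15 open cells covered.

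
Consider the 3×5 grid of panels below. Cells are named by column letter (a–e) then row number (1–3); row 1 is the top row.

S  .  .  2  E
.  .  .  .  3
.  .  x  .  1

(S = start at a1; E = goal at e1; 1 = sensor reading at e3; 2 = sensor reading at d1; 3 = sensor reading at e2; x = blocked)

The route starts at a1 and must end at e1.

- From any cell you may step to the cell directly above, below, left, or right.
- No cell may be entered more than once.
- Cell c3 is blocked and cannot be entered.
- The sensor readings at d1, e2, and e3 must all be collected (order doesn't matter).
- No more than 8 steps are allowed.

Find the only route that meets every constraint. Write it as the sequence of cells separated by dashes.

a1 - b1 - c1 - d1 - d2 - d3 - e3 - e2 - e1

The budget equals the shortest possible length, so every move has to be on a shortest route through the required cells.
Route from a1: right 3 to d1, down 2 to d3, right 1 to e3, up 2 to e1 — 8 moves in all.
Check: all required cells visited; 8 ≤ 8 moves.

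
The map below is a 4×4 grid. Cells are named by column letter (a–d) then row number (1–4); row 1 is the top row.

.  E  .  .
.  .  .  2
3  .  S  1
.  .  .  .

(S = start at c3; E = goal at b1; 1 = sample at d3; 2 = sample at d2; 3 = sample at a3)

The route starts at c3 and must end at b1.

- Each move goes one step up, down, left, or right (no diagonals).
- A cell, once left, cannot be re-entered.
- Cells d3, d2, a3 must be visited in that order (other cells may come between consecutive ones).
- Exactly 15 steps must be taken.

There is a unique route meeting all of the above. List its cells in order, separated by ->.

c3 -> c4 -> d4 -> d3 -> d2 -> d1 -> c1 -> c2 -> b2 -> b3 -> b4 -> a4 -> a3 -> a2 -> a1 -> b1

The waypoints must appear in the order d3, d2, a3, with no cell reused.
Route from c3: down 1 to c4, right 1 to d4, up 3 to d1, left 1 to c1, down 1 to c2, left 1 to b2, down 2 to b4, left 1 to a4, up 3 to a1, right 1 to b1 — 15 moves in all.
Check: order respected (1 at step 3, 2 at step 4, 3 at step 12); 15 moves as required.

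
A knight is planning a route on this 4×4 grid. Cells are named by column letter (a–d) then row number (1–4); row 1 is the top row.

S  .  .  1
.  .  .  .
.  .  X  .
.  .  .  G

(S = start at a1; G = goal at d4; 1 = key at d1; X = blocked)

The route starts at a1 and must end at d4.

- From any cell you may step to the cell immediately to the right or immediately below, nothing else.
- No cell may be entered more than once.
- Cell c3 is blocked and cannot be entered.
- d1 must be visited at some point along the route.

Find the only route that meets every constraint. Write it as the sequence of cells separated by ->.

a1 -> b1 -> c1 -> d1 -> d2 -> d3 -> d4

Moves only go right or down, so the column and row indices never decrease.
Route from a1: right 3 to d1, down 3 to d4 — 6 moves in all.
Check: all required cells visited.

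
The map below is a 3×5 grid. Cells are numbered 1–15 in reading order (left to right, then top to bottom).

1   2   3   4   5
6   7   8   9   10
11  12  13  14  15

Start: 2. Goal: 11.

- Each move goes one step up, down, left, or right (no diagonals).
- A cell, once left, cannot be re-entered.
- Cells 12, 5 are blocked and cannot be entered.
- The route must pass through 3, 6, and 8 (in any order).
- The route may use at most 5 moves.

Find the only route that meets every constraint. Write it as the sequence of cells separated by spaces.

2 3 8 7 6 11

Any route must reach 3, 6, and 8 and still end at 11 within 5 moves, so the order of the required stops is forced.
Route from 2: right to 3, down to 8, 2× left (reaching 6), down to 11 — 5 moves in all.
Check: all required cells visited; 5 ≤ 5 moves.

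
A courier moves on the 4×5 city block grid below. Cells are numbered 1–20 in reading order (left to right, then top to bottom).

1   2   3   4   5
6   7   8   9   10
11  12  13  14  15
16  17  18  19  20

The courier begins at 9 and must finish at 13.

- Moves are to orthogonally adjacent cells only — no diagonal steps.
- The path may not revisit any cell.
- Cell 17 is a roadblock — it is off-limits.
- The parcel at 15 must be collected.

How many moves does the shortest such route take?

Any route passes through 15 somewhere between 9 and 13. Summing Manhattan distances along the two legs (9 → 15 → 13) gives a lower bound of 2 + 2 = 4 moves.
A route of 4 moves achieves this: 9 → 10 → 15 → 14 → 13.
Since 4 matches the lower bound, it is optimal.

4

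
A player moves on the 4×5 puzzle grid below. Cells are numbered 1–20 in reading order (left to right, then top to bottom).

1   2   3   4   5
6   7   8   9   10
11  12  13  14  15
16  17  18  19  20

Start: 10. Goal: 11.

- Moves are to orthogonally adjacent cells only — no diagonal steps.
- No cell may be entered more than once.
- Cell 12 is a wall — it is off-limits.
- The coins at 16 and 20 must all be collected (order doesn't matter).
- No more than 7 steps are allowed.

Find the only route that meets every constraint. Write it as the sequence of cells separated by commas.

The budget equals the shortest possible length, so every move has to be on a shortest route through the required cells.
Route from 10: down 2 to 20, left 4 to 16, up 1 to 11 — 7 moves in all.
Check: all required cells visited; 7 ≤ 7 moves.

10, 15, 20, 19, 18, 17, 16, 11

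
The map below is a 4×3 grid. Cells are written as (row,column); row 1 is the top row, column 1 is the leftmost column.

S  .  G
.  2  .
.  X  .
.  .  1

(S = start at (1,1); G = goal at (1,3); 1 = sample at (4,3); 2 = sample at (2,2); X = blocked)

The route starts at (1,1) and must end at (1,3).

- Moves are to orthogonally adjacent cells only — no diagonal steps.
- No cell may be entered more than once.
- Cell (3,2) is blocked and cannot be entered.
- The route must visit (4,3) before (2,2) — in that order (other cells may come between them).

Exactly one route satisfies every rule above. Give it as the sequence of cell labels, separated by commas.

The waypoints must appear in the order (4,3), (2,2), with no cell reused.
Route from (1,1): 3× down (reaching (4,1)), 2× right (reaching (4,3)), 2× up (reaching (2,3)), left to (2,2), up to (1,2), right to (1,3) — 10 moves in all.
Check: order respected (1 at step 5, 2 at step 8).

(1,1), (2,1), (3,1), (4,1), (4,2), (4,3), (3,3), (2,3), (2,2), (1,2), (1,3)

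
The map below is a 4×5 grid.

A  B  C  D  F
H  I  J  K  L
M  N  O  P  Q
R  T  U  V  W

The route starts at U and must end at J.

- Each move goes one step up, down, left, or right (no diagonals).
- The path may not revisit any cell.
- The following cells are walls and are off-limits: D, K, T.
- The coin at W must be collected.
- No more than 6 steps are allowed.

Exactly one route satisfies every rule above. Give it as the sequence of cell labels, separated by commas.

U, V, W, Q, P, O, J

The 6-move cap with required stops at W leaves no slack for detours.
Route from U: 2× right (reaching W), up to Q, 2× left (reaching O), up to J — 6 moves in all.
Check: all required cells visited; 6 ≤ 6 moves.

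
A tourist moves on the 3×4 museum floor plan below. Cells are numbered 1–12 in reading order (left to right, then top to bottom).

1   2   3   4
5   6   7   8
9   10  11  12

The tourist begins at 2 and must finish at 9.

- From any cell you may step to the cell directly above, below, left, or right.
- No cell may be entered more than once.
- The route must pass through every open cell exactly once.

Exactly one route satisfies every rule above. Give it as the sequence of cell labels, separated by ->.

2 -> 1 -> 5 -> 6 -> 7 -> 3 -> 4 -> 8 -> 12 -> 11 -> 10 -> 9

Need to visit all 12 open cells exactly once, starting at 2 and ending at 9.
Cell 4 has only two open neighbours (8 and 3), so the path must pass straight through it: one of those is the cell it's entered from and the other is where it exits.
Route from 2: left to 1, down to 5, 2× right (reaching 7), up to 3, right to 4, 2× down (reaching 12), 3× left (reaching 9) — 11 moves in all.
Check: all 12 open cells covered.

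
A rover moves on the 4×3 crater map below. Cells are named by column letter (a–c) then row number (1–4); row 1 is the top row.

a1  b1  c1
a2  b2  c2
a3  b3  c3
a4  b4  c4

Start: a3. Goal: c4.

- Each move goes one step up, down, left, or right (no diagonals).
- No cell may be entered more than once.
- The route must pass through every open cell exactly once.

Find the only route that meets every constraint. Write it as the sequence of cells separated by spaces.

Need to visit all 12 open cells exactly once, starting at a3 and ending at c4.
Cell c1 has only two open neighbours (c2 and b1), so the path must pass straight through it: one of those is the cell it's entered from and the other is where it exits.
Route from a3: down 1 to a4, right 1 to b4, up 2 to b2, left 1 to a2, up 1 to a1, right 2 to c1, down 3 to c4 — 11 moves in all.
Check: all 12 open cells covered.

a3 a4 b4 b3 b2 a2 a1 b1 c1 c2 c3 c4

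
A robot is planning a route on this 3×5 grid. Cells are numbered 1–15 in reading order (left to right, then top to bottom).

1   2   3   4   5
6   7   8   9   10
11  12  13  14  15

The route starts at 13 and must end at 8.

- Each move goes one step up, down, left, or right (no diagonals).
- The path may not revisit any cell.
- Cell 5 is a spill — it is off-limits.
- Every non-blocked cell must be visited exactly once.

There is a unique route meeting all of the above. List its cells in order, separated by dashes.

13 - 14 - 15 - 10 - 9 - 4 - 3 - 2 - 1 - 6 - 11 - 12 - 7 - 8

Need to visit all 14 open cells exactly once, starting at 13 and ending at 8.
Cell 1 has only two open neighbours (6 and 2), so the path must pass straight through it: one of those is the cell it's entered from and the other is where it exits.
Route from 13: right 2 to 15, up 1 to 10, left 1 to 9, up 1 to 4, left 3 to 1, down 2 to 11, right 1 to 12, up 1 to 7, right 1 to 8 — 13 moves in all.
Check: all 14 open cells covered.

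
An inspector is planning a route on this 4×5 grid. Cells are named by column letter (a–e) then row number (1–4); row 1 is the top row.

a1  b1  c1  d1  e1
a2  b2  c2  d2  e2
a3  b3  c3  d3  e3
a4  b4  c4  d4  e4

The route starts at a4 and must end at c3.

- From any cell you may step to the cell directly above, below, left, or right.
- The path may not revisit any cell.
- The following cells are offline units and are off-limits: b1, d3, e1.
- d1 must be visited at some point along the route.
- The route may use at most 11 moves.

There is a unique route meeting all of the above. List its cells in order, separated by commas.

a4, b4, c4, d4, e4, e3, e2, d2, d1, c1, c2, c3

The budget equals the shortest possible length, so every move has to be on a shortest route through the required cells.
Route from a4: 4× right (reaching e4), 2× up (reaching e2), left to d2, up to d1, left to c1, 2× down (reaching c3) — 11 moves in all.
Check: all required cells visited; 11 ≤ 11 moves.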